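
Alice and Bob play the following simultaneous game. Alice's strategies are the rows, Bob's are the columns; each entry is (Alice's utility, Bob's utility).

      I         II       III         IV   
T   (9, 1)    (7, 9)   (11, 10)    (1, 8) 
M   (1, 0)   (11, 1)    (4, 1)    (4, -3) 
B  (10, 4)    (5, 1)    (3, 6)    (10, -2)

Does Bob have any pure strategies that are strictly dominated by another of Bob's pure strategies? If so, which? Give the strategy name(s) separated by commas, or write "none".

I is strictly dominated by III (T: 10>1, M: 1>0, B: 6>4).
II: no other strategy beats it everywhere (I at T (9>1); III at M (1=1); IV at T (9>8)).
Nothing dominates III: I at T (10>1); II at T (10>9); IV at T (10>8).
IV: dominated, since II does at least as well everywhere (T: 9>8, M: 1>-3, B: 1>-2).

I, IV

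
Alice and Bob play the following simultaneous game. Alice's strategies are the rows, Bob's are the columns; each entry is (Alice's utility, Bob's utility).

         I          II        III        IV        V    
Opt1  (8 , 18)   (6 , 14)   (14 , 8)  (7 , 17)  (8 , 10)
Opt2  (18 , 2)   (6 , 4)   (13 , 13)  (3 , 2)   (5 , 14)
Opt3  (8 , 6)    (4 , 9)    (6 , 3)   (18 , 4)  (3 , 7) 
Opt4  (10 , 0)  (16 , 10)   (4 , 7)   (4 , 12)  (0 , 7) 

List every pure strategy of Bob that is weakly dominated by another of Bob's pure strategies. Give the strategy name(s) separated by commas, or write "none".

III

I is not dominated — it holds its own against II at Opt1 (18>14); III at Opt1 (18>8); IV at Opt1 (18>17); V at Opt1 (18>10).
Nothing dominates II: I at Opt2 (4>2); III at Opt1 (14>8); IV at Opt2 (4>2); V at Opt1 (14>10).
III: dominated, since V does at least as well everywhere (Opt1: 10>8, Opt2: 14>13, Opt3: 7>3, Opt4: 7=7).
IV: no other strategy beats it everywhere (I at Opt4 (12>0); II at Opt1 (17>14); III at Opt1 (17>8); V at Opt1 (17>10)).
V: no other strategy beats it everywhere (I at Opt2 (14>2); II at Opt2 (14>4); III at Opt1 (10>8); IV at Opt2 (14>2)).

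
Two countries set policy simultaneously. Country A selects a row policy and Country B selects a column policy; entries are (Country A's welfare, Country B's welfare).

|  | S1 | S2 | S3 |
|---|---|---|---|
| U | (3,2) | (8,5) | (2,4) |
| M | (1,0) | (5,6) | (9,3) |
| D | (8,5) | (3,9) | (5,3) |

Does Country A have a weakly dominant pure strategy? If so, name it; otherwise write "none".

U fails to dominate M at S3 (2<9).
M fails to dominate U at S1 (1<3).
D fails to dominate U at S2 (3<8).
No single strategy dominates all the others.

none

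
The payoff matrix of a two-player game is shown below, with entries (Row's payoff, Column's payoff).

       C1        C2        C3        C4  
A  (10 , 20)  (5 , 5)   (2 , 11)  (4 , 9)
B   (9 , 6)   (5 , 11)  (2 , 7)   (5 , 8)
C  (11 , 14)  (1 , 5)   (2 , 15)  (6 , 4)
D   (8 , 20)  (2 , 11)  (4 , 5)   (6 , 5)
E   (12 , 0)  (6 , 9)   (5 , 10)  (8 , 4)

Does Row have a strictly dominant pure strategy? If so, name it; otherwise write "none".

E vs A: C1: 12>10, C2: 6>5, C3: 5>2, C4: 8>4.
E vs B: C1: 12>9, C2: 6>5, C3: 5>2, C4: 8>5.
E vs C: C1: 12>11, C2: 6>1, C3: 5>2, C4: 8>6.
E vs D: C1: 12>8, C2: 6>2, C3: 5>4, C4: 8>6.
E strictly beats every other strategy against every opponent action, so it is strictly dominant.

E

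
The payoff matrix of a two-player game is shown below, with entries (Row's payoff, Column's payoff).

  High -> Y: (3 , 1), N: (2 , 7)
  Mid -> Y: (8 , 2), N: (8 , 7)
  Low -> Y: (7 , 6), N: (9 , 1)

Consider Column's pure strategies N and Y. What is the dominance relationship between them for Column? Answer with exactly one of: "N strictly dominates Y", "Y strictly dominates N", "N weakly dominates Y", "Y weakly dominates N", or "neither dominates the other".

Compare N to Y across each choice by Row: High: 7>1, Mid: 7>2, Low: 1<6.
N does better at High, Mid but worse at Low; neither strategy dominates the other.

neither dominates the other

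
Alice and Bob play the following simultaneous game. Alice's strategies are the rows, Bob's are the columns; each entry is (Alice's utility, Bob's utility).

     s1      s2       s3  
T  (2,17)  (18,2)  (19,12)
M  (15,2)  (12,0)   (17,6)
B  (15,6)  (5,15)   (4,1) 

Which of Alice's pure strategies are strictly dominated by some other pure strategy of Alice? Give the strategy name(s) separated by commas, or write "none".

none

Nothing dominates T: M at s2 (18>12); B at s2 (18>5).
M: no other strategy beats it everywhere (T at s1 (15>2); B at s1 (15=15)).
Nothing dominates B: T at s1 (15>2); M at s1 (15=15).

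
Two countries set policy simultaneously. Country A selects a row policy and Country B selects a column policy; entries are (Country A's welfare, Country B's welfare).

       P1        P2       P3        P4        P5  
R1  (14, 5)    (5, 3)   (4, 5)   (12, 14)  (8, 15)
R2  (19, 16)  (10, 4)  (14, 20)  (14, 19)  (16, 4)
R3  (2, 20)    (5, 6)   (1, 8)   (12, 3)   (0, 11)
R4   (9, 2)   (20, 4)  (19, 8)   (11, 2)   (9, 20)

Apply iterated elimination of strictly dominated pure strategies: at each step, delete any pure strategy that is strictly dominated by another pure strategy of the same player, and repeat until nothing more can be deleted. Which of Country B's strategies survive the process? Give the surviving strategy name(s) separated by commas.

For Country A, R2 strictly dominates R1 on the remaining columns (P1: 19>14, P2: 10>5, P3: 14>4, P4: 14>12, P5: 16>8); eliminate R1.
For Country A, R2 strictly dominates R3 on the remaining columns (P1: 19>2, P2: 10>5, P3: 14>1, P4: 14>12, P5: 16>0); eliminate R3.
Country B's strategy P1 is strictly dominated by P3 (R2: 20>16, R4: 8>2) and is removed.
Country B's strategy P2 is strictly dominated by P3 (R2: 20>4, R4: 8>4) and is removed.
Column P4 is eliminated: P3 beats it against every remaining row (R2: 20>19, R4: 8>2).
Among the remaining strategies, none is strictly dominated by another pure strategy of the same player, so the elimination stops.
Surviving strategies — Country A: {R2, R4}; Country B: {P3, P5}.

P3, P5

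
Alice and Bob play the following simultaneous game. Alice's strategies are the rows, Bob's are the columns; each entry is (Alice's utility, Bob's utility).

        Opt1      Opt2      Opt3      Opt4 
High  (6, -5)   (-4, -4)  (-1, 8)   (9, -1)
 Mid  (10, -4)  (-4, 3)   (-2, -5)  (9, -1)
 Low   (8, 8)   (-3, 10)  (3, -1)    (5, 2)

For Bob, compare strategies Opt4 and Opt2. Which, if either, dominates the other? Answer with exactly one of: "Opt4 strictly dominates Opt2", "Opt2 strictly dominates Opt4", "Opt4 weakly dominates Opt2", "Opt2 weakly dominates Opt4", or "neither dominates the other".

neither dominates the other

Compare Opt4 to Opt2 across every action of Alice: High: -1>-4, Mid: -1<3, Low: 2<10.
Opt4 does better at High but worse at Mid, Low; neither strategy dominates the other.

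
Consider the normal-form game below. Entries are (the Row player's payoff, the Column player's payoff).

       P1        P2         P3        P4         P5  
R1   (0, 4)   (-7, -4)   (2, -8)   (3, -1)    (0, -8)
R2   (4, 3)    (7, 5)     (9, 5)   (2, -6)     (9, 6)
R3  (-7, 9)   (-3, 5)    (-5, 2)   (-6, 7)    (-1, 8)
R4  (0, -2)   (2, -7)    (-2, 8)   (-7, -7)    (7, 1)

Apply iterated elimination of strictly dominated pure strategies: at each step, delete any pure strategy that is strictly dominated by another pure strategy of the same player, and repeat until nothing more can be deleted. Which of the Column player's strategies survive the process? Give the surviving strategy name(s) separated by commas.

P5

Row R3 is eliminated: R2 beats it against every remaining column (P1: 4>-7, P2: 7>-3, P3: 9>-5, P4: 2>-6, P5: 9>-1).
The Row player's strategy R4 is strictly dominated by R2 (P1: 4>0, P2: 7>2, P3: 9>-2, P4: 2>-7, P5: 9>7) and is removed.
Column P4 is eliminated: P1 beats it against every remaining row (R1: 4>-1, R2: 3>-6).
Row R1 is eliminated: R2 beats it against every remaining column (P1: 4>0, P2: 7>-7, P3: 9>2, P5: 9>0).
Column P1 is eliminated: P2 beats it against every remaining row (R2: 5>3).
For the Column player, P5 strictly dominates P2 on the remaining rows (R2: 6>5); eliminate P2.
Column P3 is eliminated: P5 beats it against every remaining row (R2: 6>5).
Among the remaining strategies, none is strictly dominated by another pure strategy of the same player, so the elimination stops.
Surviving strategies — the Row player: {R2}; the Column player: {P5}.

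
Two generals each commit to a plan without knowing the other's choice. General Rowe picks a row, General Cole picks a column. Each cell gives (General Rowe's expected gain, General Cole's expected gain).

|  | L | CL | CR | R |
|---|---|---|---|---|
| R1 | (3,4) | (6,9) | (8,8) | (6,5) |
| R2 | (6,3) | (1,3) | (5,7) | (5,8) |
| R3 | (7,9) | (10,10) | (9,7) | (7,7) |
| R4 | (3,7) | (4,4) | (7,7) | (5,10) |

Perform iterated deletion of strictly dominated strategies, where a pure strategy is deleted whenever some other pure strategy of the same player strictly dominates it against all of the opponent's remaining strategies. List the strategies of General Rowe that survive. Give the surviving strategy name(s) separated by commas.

Row R1 is eliminated: R3 beats it against every remaining column (L: 7>3, CL: 10>6, CR: 9>8, R: 7>6).
General Rowe's strategy R2 is strictly dominated by R3 (L: 7>6, CL: 10>1, CR: 9>5, R: 7>5) and is removed.
For General Rowe, R3 strictly dominates R4 on the remaining columns (L: 7>3, CL: 10>4, CR: 9>7, R: 7>5); eliminate R4.
General Cole's strategy L is strictly dominated by CL (R3: 10>9) and is removed.
General Cole's strategy CR is strictly dominated by CL (R3: 10>7) and is removed.
General Cole's strategy R is strictly dominated by CL (R3: 10>7) and is removed.
Among the remaining strategies, none is strictly dominated by another pure strategy of the same player, so the elimination stops.
Surviving strategies — General Rowe: {R3}; General Cole: {CL}.

R3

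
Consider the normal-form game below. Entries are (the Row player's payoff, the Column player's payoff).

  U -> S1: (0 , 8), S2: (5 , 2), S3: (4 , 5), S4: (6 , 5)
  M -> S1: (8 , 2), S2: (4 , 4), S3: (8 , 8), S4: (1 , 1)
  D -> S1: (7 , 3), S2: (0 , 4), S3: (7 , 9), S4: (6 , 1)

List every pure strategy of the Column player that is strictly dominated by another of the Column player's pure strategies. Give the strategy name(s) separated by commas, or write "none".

S2, S4

Nothing dominates S1: S2 at U (8>2); S3 at U (8>5); S4 at U (8>5).
S3 strictly dominates S2 — U: 5>2, M: 8>4, D: 9>4.
S3 is not dominated — it holds its own against S1 at M (8>2); S2 at U (5>2); S4 at U (5=5).
S4: dominated, since S1 does at least as well everywhere (U: 8>5, M: 2>1, D: 3>1).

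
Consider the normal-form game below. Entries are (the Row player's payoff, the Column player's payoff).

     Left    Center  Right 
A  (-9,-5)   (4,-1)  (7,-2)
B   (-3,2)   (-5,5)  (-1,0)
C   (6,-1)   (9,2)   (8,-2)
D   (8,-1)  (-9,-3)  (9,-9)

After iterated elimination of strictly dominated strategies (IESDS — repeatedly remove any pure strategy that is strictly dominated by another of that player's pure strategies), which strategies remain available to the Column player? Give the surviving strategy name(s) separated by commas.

Left, Center

The Row player's strategy A is strictly dominated by C (Left: 6>-9, Center: 9>4, Right: 8>7) and is removed.
The Row player's strategy B is strictly dominated by C (Left: 6>-3, Center: 9>-5, Right: 8>-1) and is removed.
For the Column player, Left strictly dominates Right on the remaining rows (C: -1>-2, D: -1>-9); eliminate Right.
Among the remaining strategies, none is strictly dominated by another pure strategy of the same player, so the elimination stops.
Surviving strategies — the Row player: {C, D}; the Column player: {Left, Center}.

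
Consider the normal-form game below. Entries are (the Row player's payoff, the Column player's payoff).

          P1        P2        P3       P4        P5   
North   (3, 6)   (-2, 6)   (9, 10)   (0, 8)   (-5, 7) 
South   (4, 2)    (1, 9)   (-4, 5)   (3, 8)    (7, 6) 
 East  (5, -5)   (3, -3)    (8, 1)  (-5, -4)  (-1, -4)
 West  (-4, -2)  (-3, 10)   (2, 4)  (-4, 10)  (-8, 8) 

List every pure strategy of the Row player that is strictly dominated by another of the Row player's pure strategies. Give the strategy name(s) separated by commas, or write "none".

North is not dominated — it holds its own against South at P3 (9>-4); East at P3 (9>8); West at P1 (3>-4).
South: no other strategy beats it everywhere (North at P1 (4>3); East at P4 (3>-5); West at P1 (4>-4)).
East is not dominated — it holds its own against North at P1 (5>3); South at P1 (5>4); West at P1 (5>-4).
West: dominated, since North does at least as well everywhere (P1: 3>-4, P2: -2>-3, P3: 9>2, P4: 0>-4, P5: -5>-8).

West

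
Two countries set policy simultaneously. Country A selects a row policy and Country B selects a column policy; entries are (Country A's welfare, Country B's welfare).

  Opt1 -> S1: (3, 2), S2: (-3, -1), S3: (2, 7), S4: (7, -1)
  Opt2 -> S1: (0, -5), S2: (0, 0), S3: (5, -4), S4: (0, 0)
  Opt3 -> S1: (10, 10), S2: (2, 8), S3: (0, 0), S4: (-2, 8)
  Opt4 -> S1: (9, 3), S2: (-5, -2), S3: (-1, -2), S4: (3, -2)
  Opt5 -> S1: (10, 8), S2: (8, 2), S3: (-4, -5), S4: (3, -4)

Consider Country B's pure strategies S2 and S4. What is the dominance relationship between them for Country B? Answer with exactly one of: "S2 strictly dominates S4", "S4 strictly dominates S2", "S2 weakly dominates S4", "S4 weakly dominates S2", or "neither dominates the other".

Compare S2 to S4 across each choice by Country A: Opt1: -1=-1, Opt2: 0=0, Opt3: 8=8, Opt4: -2=-2, Opt5: 2>-4.
S2 is at least as good everywhere and strictly better somewhere (tied only at Opt1, Opt2, Opt3, Opt4), so S2 weakly but not strictly dominates S4.

S2 weakly dominates S4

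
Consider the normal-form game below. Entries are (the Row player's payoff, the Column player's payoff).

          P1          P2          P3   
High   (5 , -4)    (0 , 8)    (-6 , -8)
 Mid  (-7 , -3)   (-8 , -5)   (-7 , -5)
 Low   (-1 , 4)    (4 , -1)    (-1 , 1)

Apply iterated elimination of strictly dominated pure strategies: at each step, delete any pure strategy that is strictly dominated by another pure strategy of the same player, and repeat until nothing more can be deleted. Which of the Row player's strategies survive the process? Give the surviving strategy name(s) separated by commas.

High, Low

The Row player's strategy Mid is strictly dominated by High (P1: 5>-7, P2: 0>-8, P3: -6>-7) and is removed.
For the Column player, P1 strictly dominates P3 on the remaining rows (High: -4>-8, Low: 4>1); eliminate P3.
Among the remaining strategies, none is strictly dominated by another pure strategy of the same player, so the elimination stops.
Surviving strategies — the Row player: {High, Low}; the Column player: {P1, P2}.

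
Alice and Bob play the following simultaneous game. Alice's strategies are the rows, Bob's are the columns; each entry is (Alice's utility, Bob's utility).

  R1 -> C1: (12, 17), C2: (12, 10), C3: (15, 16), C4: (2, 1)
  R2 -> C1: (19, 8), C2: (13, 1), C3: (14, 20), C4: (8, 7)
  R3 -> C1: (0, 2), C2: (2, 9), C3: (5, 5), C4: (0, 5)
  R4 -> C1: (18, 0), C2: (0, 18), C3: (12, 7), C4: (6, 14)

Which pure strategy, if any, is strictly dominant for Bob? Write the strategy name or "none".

C1 fails to dominate C2 at R3 (2<9).
C2 fails to dominate C1 at R1 (10<17).
C3 fails to dominate C1 at R1 (16<17).
C4 fails to dominate C1 at R1 (1<17).
No single strategy dominates all the others.

none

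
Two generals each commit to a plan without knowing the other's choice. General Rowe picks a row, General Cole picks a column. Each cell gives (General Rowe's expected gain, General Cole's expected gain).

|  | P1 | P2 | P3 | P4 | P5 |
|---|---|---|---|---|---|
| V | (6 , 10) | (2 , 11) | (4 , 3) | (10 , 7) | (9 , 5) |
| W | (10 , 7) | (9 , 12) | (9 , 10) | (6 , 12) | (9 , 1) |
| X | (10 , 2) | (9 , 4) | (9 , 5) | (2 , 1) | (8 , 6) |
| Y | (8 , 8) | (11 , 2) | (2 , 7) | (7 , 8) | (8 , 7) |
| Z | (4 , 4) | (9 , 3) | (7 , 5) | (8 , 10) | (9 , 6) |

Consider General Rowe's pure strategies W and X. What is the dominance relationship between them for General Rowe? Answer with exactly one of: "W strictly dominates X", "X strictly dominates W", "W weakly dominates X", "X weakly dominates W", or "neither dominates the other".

Compare W to X across each choice by General Cole: P1: 10=10, P2: 9=9, P3: 9=9, P4: 6>2, P5: 9>8.
W is at least as good everywhere and strictly better somewhere (tied only at P1, P2, P3), so W weakly but not strictly dominates X.

W weakly dominates X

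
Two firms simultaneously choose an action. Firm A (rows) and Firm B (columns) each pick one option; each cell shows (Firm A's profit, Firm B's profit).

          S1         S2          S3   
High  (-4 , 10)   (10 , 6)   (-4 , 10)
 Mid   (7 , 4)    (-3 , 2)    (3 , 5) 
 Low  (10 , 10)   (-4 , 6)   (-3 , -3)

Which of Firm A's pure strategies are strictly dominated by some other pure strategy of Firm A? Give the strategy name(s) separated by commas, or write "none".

High is not dominated — it holds its own against Mid at S2 (10>-3); Low at S2 (10>-4).
Mid is not dominated — it holds its own against High at S1 (7>-4); Low at S2 (-3>-4).
Low: no other strategy beats it everywhere (High at S1 (10>-4); Mid at S1 (10>7)).

none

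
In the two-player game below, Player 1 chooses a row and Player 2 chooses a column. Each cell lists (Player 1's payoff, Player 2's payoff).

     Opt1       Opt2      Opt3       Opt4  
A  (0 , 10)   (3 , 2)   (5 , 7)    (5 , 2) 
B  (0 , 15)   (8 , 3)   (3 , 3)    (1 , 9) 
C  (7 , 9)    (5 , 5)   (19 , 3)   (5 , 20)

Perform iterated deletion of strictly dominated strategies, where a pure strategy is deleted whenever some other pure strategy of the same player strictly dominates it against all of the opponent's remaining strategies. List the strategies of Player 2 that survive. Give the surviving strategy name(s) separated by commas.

Column Opt2 is eliminated: Opt1 beats it against every remaining row (A: 10>2, B: 15>3, C: 9>5).
Player 1's strategy B is strictly dominated by C (Opt1: 7>0, Opt3: 19>3, Opt4: 5>1) and is removed.
Column Opt3 is eliminated: Opt1 beats it against every remaining row (A: 10>7, C: 9>3).
Among the remaining strategies, none is strictly dominated by another pure strategy of the same player, so the elimination stops.
Surviving strategies — Player 1: {A, C}; Player 2: {Opt1, Opt4}.

Opt1, Opt4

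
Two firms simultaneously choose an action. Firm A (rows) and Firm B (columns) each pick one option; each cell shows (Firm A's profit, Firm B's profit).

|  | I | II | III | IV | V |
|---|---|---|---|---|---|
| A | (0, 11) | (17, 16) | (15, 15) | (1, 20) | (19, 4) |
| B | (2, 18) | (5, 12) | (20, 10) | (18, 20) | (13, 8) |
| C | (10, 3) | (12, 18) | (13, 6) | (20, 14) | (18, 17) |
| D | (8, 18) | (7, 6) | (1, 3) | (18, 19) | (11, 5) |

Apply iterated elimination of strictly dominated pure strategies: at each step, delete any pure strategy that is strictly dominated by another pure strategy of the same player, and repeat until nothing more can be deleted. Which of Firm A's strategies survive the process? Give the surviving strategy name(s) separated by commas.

A, C

For Firm A, C strictly dominates D on the remaining columns (I: 10>8, II: 12>7, III: 13>1, IV: 20>18, V: 18>11); eliminate D.
Firm B's strategy I is strictly dominated by IV (A: 20>11, B: 20>18, C: 14>3) and is removed.
For Firm B, II strictly dominates III on the remaining rows (A: 16>15, B: 12>10, C: 18>6); eliminate III.
Row B is eliminated: C beats it against every remaining column (II: 12>5, IV: 20>18, V: 18>13).
For Firm B, II strictly dominates V on the remaining rows (A: 16>4, C: 18>17); eliminate V.
Among the remaining strategies, none is strictly dominated by another pure strategy of the same player, so the elimination stops.
Surviving strategies — Firm A: {A, C}; Firm B: {II, IV}.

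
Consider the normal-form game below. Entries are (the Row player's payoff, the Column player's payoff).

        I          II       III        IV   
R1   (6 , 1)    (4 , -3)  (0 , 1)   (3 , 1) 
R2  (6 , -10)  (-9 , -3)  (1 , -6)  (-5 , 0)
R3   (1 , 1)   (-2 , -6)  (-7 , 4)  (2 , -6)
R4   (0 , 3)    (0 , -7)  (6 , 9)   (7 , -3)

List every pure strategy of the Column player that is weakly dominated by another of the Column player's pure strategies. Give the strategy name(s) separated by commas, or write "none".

I, II

I: dominated, since III does at least as well everywhere (R1: 1=1, R2: -6>-10, R3: 4>1, R4: 9>3).
II is weakly dominated by IV (R1: 1>-3, R2: 0>-3, R3: -6=-6, R4: -3>-7).
III is not dominated — it holds its own against I at R2 (-6>-10); II at R1 (1>-3); IV at R3 (4>-6).
IV: no other strategy beats it everywhere (I at R2 (0>-10); II at R1 (1>-3); III at R2 (0>-6)).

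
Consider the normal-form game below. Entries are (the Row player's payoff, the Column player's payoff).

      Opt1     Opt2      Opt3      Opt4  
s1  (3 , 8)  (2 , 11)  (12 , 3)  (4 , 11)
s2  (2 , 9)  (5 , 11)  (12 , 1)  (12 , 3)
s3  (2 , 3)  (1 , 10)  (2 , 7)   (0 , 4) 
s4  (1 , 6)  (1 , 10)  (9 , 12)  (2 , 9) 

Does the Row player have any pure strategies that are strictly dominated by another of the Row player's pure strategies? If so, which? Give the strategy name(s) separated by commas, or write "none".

s1 is not dominated — it holds its own against s2 at Opt1 (3>2); s3 at Opt1 (3>2); s4 at Opt1 (3>1).
s2 is not dominated — it holds its own against s1 at Opt2 (5>2); s3 at Opt1 (2=2); s4 at Opt1 (2>1).
s3 is strictly dominated by s1 (Opt1: 3>2, Opt2: 2>1, Opt3: 12>2, Opt4: 4>0).
s1 strictly dominates s4 — Opt1: 3>1, Opt2: 2>1, Opt3: 12>9, Opt4: 4>2.

s3, s4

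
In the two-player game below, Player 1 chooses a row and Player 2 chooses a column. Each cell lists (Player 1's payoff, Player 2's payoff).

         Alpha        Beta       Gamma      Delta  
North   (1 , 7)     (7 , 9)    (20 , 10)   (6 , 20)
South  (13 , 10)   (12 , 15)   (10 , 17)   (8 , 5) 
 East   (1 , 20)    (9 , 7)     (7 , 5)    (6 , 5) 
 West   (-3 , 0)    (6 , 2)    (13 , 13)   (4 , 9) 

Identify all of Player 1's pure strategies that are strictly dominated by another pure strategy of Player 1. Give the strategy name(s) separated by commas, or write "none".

North is not dominated — it holds its own against South at Gamma (20>10); East at Alpha (1=1); West at Alpha (1>-3).
South is not dominated — it holds its own against North at Alpha (13>1); East at Alpha (13>1); West at Alpha (13>-3).
East: dominated, since South does at least as well everywhere (Alpha: 13>1, Beta: 12>9, Gamma: 10>7, Delta: 8>6).
West: dominated, since North does at least as well everywhere (Alpha: 1>-3, Beta: 7>6, Gamma: 20>13, Delta: 6>4).

East, West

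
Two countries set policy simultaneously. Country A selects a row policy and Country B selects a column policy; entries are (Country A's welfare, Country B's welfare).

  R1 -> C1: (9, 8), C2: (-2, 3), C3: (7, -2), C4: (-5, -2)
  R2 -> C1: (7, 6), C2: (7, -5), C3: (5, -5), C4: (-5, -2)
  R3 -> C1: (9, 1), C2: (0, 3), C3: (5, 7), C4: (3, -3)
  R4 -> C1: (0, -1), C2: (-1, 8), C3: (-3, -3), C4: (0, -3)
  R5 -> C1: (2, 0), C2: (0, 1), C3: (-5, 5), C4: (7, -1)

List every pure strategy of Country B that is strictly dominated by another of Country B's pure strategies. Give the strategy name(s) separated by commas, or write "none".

C1 is not dominated — it holds its own against C2 at R1 (8>3); C3 at R1 (8>-2); C4 at R1 (8>-2).
C2 is not dominated — it holds its own against C1 at R3 (3>1); C3 at R1 (3>-2); C4 at R1 (3>-2).
Nothing dominates C3: C1 at R3 (7>1); C2 at R2 (-5=-5); C4 at R1 (-2=-2).
C4: dominated, since C1 does at least as well everywhere (R1: 8>-2, R2: 6>-2, R3: 1>-3, R4: -1>-3, R5: 0>-1).

C4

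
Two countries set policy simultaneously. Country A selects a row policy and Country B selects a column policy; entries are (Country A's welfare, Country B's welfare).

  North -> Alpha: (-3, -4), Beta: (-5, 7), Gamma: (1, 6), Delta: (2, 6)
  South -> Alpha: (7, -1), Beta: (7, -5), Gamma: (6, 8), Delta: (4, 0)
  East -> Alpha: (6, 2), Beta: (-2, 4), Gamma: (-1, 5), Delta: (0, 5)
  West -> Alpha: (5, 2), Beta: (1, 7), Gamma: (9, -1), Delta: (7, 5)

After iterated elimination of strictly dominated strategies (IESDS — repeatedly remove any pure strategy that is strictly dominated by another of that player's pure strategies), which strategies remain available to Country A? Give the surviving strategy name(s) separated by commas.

Row North is eliminated: South beats it against every remaining column (Alpha: 7>-3, Beta: 7>-5, Gamma: 6>1, Delta: 4>2).
Row East is eliminated: South beats it against every remaining column (Alpha: 7>6, Beta: 7>-2, Gamma: 6>-1, Delta: 4>0).
For Country B, Delta strictly dominates Alpha on the remaining rows (South: 0>-1, West: 5>2); eliminate Alpha.
Among the remaining strategies, none is strictly dominated by another pure strategy of the same player, so the elimination stops.
Surviving strategies — Country A: {South, West}; Country B: {Beta, Gamma, Delta}.

South, West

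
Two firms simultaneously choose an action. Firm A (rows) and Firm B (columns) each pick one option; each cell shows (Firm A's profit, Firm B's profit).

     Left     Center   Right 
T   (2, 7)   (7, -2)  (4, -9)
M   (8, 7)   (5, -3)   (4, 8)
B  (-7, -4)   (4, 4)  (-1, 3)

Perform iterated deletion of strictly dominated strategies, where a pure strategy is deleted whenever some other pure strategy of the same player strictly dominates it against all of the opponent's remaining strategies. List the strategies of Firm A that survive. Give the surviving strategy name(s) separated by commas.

For Firm A, T strictly dominates B on the remaining columns (Left: 2>-7, Center: 7>4, Right: 4>-1); eliminate B.
Column Center is eliminated: Left beats it against every remaining row (T: 7>-2, M: 7>-3).
Among the remaining strategies, none is strictly dominated by another pure strategy of the same player, so the elimination stops.
Surviving strategies — Firm A: {T, M}; Firm B: {Left, Right}.

T, M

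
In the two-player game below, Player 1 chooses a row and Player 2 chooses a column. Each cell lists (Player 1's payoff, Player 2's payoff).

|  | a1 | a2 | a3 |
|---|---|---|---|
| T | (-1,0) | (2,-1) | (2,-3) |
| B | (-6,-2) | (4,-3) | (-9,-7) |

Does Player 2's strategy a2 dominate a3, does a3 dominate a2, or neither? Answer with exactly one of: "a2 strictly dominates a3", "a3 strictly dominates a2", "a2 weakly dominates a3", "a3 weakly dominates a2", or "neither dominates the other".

a2 strictly dominates a3

Compare a2 to a3 across every action of Player 1: T: -1>-3, B: -3>-7.
Every comparison favours a2, so a2 strictly dominates a3.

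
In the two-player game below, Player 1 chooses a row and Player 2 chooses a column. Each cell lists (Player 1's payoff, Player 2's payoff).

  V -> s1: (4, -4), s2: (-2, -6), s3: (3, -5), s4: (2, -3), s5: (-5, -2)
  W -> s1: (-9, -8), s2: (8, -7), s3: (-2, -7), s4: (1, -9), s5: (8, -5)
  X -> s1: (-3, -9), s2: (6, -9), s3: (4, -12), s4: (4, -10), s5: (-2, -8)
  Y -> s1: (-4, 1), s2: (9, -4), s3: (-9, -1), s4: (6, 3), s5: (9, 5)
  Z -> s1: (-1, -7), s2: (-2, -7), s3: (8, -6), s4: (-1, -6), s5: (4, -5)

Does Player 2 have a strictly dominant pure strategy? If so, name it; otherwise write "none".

s5 vs s1: V: -2>-4, W: -5>-8, X: -8>-9, Y: 5>1, Z: -5>-7.
s5 vs s2: V: -2>-6, W: -5>-7, X: -8>-9, Y: 5>-4, Z: -5>-7.
s5 vs s3: V: -2>-5, W: -5>-7, X: -8>-12, Y: 5>-1, Z: -5>-6.
s5 vs s4: V: -2>-3, W: -5>-9, X: -8>-10, Y: 5>3, Z: -5>-6.
s5 strictly beats every other strategy against every opponent action, so it is strictly dominant.

s5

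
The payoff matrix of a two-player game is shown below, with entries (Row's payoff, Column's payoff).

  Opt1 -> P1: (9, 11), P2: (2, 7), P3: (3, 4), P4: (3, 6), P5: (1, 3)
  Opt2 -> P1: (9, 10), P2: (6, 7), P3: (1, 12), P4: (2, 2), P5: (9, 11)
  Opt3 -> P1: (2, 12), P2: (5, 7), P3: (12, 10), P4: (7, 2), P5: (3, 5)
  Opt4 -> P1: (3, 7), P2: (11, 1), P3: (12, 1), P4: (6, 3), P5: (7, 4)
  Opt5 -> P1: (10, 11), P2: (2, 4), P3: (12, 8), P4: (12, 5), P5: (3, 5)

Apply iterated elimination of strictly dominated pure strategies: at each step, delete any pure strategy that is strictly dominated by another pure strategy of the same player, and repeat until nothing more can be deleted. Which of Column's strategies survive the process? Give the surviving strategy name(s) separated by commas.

Column P2 is eliminated: P1 beats it against every remaining row (Opt1: 11>7, Opt2: 10>7, Opt3: 12>7, Opt4: 7>1, Opt5: 11>4).
Row's strategy Opt1 is strictly dominated by Opt5 (P1: 10>9, P3: 12>3, P4: 12>3, P5: 3>1) and is removed.
For Column, P1 strictly dominates P4 on the remaining rows (Opt2: 10>2, Opt3: 12>2, Opt4: 7>3, Opt5: 11>5); eliminate P4.
Among the remaining strategies, none is strictly dominated by another pure strategy of the same player, so the elimination stops.
Surviving strategies — Row: {Opt2, Opt3, Opt4, Opt5}; Column: {P1, P3, P5}.

P1, P3, P5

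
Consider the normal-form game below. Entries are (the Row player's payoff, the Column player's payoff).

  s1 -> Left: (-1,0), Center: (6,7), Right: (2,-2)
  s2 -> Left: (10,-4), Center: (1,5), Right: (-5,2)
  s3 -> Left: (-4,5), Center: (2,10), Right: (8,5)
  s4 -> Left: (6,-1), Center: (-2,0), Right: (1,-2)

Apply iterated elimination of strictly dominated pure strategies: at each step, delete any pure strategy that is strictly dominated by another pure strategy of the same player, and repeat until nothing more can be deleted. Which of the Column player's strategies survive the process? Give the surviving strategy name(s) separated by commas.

Center

Column Left is eliminated: Center beats it against every remaining row (s1: 7>0, s2: 5>-4, s3: 10>5, s4: 0>-1).
For the Row player, s1 strictly dominates s2 on the remaining columns (Center: 6>1, Right: 2>-5); eliminate s2.
Row s4 is eliminated: s1 beats it against every remaining column (Center: 6>-2, Right: 2>1).
For the Column player, Center strictly dominates Right on the remaining rows (s1: 7>-2, s3: 10>5); eliminate Right.
Row s3 is eliminated: s1 beats it against every remaining column (Center: 6>2).
Among the remaining strategies, none is strictly dominated by another pure strategy of the same player, so the elimination stops.
Surviving strategies — the Row player: {s1}; the Column player: {Center}.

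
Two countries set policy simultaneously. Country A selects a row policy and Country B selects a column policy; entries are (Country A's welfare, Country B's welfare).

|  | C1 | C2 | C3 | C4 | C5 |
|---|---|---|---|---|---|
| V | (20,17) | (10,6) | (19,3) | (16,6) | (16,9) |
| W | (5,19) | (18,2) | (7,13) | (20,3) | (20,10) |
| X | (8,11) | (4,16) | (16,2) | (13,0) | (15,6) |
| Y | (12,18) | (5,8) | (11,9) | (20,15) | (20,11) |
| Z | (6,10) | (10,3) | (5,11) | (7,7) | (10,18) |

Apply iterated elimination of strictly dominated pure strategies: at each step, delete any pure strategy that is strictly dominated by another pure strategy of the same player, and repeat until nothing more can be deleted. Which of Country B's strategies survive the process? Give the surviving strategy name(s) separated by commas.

Row X is eliminated: V beats it against every remaining column (C1: 20>8, C2: 10>4, C3: 19>16, C4: 16>13, C5: 16>15).
Column C2 is eliminated: C1 beats it against every remaining row (V: 17>6, W: 19>2, Y: 18>8, Z: 10>3).
Country A's strategy Z is strictly dominated by V (C1: 20>6, C3: 19>5, C4: 16>7, C5: 16>10) and is removed.
Country B's strategy C3 is strictly dominated by C1 (V: 17>3, W: 19>13, Y: 18>9) and is removed.
Column C4 is eliminated: C1 beats it against every remaining row (V: 17>6, W: 19>3, Y: 18>15).
For Country B, C1 strictly dominates C5 on the remaining rows (V: 17>9, W: 19>10, Y: 18>11); eliminate C5.
For Country A, V strictly dominates W on the remaining columns (C1: 20>5); eliminate W.
Country A's strategy Y is strictly dominated by V (C1: 20>12) and is removed.
Among the remaining strategies, none is strictly dominated by another pure strategy of the same player, so the elimination stops.
Surviving strategies — Country A: {V}; Country B: {C1}.

C1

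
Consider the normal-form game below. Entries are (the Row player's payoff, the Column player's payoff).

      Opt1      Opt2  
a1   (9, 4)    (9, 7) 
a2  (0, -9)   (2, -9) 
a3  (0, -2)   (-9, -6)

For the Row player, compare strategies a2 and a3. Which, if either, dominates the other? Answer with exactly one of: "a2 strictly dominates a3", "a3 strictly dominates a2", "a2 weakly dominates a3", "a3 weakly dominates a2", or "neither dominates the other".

Compare a2 to a3 across each choice by the Column player: Opt1: 0=0, Opt2: 2>-9.
a2 is at least as good everywhere and strictly better somewhere (tied only at Opt1), so a2 weakly but not strictly dominates a3.

a2 weakly dominates a3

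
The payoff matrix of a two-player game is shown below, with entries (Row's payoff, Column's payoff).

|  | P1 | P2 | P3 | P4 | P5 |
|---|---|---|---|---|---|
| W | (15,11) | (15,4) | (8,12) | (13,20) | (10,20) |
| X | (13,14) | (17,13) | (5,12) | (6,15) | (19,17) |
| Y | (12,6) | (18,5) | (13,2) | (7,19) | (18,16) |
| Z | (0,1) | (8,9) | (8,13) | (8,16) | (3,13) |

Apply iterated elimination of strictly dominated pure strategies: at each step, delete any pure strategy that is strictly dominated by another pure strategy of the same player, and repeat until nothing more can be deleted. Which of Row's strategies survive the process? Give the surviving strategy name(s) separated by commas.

Column's strategy P1 is strictly dominated by P4 (W: 20>11, X: 15>14, Y: 19>6, Z: 16>1) and is removed.
Column's strategy P2 is strictly dominated by P4 (W: 20>4, X: 15>13, Y: 19>5, Z: 16>9) and is removed.
For Column, P4 strictly dominates P3 on the remaining rows (W: 20>12, X: 15>12, Y: 19>2, Z: 16>13); eliminate P3.
Row's strategy Z is strictly dominated by W (P4: 13>8, P5: 10>3) and is removed.
Among the remaining strategies, none is strictly dominated by another pure strategy of the same player, so the elimination stops.
Surviving strategies — Row: {W, X, Y}; Column: {P4, P5}.

W, X, Y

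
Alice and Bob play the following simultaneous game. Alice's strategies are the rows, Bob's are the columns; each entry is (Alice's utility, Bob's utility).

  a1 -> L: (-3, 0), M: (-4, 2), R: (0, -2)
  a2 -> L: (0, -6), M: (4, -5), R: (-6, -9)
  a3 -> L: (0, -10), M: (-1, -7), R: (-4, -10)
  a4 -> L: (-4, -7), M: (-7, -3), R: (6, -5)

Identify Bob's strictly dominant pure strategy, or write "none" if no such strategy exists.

M

M vs L: a1: 2>0, a2: -5>-6, a3: -7>-10, a4: -3>-7.
M vs R: a1: 2>-2, a2: -5>-9, a3: -7>-10, a4: -3>-5.
M strictly beats every other strategy against every opponent action, so it is strictly dominant.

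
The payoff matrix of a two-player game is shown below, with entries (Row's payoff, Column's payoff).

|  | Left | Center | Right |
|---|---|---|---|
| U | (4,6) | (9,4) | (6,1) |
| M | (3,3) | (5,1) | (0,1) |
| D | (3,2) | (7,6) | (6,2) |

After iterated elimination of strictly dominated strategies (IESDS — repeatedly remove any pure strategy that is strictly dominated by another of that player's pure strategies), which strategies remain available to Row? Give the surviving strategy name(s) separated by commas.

For Row, U strictly dominates M on the remaining columns (Left: 4>3, Center: 9>5, Right: 6>0); eliminate M.
Column Right is eliminated: Center beats it against every remaining row (U: 4>1, D: 6>2).
Row's strategy D is strictly dominated by U (Left: 4>3, Center: 9>7) and is removed.
For Column, Left strictly dominates Center on the remaining rows (U: 6>4); eliminate Center.
Among the remaining strategies, none is strictly dominated by another pure strategy of the same player, so the elimination stops.
Surviving strategies — Row: {U}; Column: {Left}.

U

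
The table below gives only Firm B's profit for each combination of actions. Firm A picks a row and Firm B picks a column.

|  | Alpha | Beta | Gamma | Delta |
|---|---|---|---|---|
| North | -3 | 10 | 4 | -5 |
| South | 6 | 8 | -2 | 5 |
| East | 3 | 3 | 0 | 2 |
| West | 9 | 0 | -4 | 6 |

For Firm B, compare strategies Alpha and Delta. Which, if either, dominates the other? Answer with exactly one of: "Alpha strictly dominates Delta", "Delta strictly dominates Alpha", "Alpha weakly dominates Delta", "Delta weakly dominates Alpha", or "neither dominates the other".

Alpha strictly dominates Delta

Alpha's payoffs vs Delta's, by Firm A's action — North: -3>-5, South: 6>5, East: 3>2, West: 9>6.
Every comparison favours Alpha, so Alpha strictly dominates Delta.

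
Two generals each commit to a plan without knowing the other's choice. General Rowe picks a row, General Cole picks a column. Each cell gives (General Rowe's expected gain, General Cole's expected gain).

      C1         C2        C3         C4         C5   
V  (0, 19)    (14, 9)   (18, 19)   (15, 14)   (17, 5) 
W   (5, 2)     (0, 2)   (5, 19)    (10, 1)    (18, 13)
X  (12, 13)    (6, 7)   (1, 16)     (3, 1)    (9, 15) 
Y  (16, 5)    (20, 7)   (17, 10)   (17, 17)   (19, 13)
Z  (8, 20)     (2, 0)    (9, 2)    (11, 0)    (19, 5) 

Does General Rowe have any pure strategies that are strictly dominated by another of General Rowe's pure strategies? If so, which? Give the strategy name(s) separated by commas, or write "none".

W, X

Nothing dominates V: W at C2 (14>0); X at C2 (14>6); Y at C3 (18>17); Z at C2 (14>2).
W: dominated, since Y does at least as well everywhere (C1: 16>5, C2: 20>0, C3: 17>5, C4: 17>10, C5: 19>18).
X is strictly dominated by Y (C1: 16>12, C2: 20>6, C3: 17>1, C4: 17>3, C5: 19>9).
Y: no other strategy beats it everywhere (V at C1 (16>0); W at C1 (16>5); X at C1 (16>12); Z at C1 (16>8)).
Z is not dominated — it holds its own against V at C1 (8>0); W at C1 (8>5); X at C3 (9>1); Y at C5 (19=19).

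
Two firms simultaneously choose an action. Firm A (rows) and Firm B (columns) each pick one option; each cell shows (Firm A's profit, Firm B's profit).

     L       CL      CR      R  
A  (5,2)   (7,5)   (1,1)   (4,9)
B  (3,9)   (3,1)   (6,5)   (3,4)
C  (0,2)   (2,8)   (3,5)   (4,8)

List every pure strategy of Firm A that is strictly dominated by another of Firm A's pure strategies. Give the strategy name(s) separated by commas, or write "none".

A is not dominated — it holds its own against B at L (5>3); C at L (5>0).
Nothing dominates B: A at CR (6>1); C at L (3>0).
C: no other strategy beats it everywhere (A at CR (3>1); B at R (4>3)).

none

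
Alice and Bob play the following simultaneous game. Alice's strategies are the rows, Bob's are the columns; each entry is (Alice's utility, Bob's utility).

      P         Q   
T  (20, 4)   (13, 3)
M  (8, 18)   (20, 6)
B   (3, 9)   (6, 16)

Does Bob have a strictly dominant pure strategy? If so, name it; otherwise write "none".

P fails to dominate Q at B (9<16).
Q fails to dominate P at T (3<4).
No single strategy dominates all the others.

none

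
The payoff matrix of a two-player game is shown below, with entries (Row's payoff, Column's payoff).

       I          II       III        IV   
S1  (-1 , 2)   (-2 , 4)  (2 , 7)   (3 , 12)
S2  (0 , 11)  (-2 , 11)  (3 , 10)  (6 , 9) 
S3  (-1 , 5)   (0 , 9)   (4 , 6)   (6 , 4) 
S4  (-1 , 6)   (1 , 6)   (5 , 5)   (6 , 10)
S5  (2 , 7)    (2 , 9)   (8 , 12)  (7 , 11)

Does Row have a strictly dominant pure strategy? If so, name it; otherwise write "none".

S5

S5 vs S1: I: 2>-1, II: 2>-2, III: 8>2, IV: 7>3.
S5 vs S2: I: 2>0, II: 2>-2, III: 8>3, IV: 7>6.
S5 vs S3: I: 2>-1, II: 2>0, III: 8>4, IV: 7>6.
S5 vs S4: I: 2>-1, II: 2>1, III: 8>5, IV: 7>6.
S5 strictly beats every other strategy against every opponent action, so it is strictly dominant.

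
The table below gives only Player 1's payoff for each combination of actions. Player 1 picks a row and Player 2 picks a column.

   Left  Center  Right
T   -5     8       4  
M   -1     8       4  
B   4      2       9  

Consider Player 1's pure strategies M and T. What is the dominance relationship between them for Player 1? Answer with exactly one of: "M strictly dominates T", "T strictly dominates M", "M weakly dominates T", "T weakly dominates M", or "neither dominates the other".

M weakly dominates T

M's payoffs vs T's, by Player 2's action — Left: -1>-5, Center: 8=8, Right: 4=4.
M is at least as good everywhere and strictly better somewhere (tied only at Center, Right), so M weakly but not strictly dominates T.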